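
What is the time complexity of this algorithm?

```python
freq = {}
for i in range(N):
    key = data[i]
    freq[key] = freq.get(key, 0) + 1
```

Time complexity: O(n).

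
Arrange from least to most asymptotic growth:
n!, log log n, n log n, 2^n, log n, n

Ordered by growth rate: log log n < log n < n < n log n < 2^n < n!.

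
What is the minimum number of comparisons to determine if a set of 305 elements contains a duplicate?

Determining if 305 elements are all distinct requires Omega(n log n) comparisons in the comparison model. This follows from the element distinctness lower bound.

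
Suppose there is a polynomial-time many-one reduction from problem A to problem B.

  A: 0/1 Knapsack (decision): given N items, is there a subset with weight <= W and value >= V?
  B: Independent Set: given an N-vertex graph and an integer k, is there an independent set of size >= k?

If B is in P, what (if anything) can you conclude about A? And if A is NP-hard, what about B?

A poly-time reduction A <=_p B means any A-instance can be transformed to a B-instance in poly time.
If B is in P: compose the reduction with B's poly-time algorithm to solve A in poly time, so A is in P.
If A is NP-hard: every NP problem reduces to A, which reduces to B; composing reductions, every NP problem reduces to B, so B is NP-hard.
(Here in fact A is NP-complete and B is NP-complete.)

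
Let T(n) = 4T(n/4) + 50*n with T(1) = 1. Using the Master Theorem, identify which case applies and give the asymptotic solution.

a=4, b=4, f(n)=50*n.
log_4(4) = 1, so n^(log_b(a)) = n.
f(n) = Theta(n), so Case 2 applies.
T(n) = Theta(n log n).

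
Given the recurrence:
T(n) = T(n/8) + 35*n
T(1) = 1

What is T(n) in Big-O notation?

Geometric series: 35*n*(1 + 1/8 + 1/8^2 + ...) = O(n). T(n) = O(n).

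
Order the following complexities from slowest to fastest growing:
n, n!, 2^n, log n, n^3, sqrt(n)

Ordered by growth rate: log n < sqrt(n) < n < n^3 < 2^n < n!.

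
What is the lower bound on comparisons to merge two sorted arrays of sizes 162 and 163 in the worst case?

Adversary: with |162 - 163| <= 1 the inputs can be fully interleaved so that every adjacent pair in the merged output comes from different arrays. Then each of the 324 adjacent pairs must be directly compared, or the algorithm cannot determine their relative order. Standard merge meets this bound.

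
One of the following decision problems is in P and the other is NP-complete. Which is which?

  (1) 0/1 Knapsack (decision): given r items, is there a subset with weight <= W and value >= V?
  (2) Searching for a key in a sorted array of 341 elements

(1) is NP-complete: reduces from Subset Sum.
(2) is P: binary search runs in O(log n).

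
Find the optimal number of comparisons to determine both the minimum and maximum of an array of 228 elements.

Naive approach: 454 comparisons (227 for max + 227 for min).
Optimal: Compare elements in pairs first (floor(n/2) = 114 comparisons), then find max among winners and min among losers (113 comparisons each).
Total: ceil(3n/2) - 2 = 340 comparisons. An adversary argument shows this is also a lower bound.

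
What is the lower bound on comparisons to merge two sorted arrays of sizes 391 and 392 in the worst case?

Adversary: with |391 - 392| <= 1 the inputs can be fully interleaved so that every adjacent pair in the merged output comes from different arrays. Then each of the 782 adjacent pairs must be directly compared, or the algorithm cannot determine their relative order. Standard merge meets this bound.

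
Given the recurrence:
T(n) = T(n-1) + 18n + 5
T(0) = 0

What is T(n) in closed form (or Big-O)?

Dominant term in sum is 18*sum(i, i=1..n) = 18*n*(n+1)/2 = O(n^2).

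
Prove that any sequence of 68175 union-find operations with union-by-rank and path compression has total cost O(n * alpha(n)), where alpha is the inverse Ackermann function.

Using Tarjan's analysis with rank-based potential function. Union-by-rank keeps tree height O(log n). Path compression flattens paths during find. For n = 68175 operations, total cost is O(n * alpha(n)), effectively O(n) since alpha grows incredibly slowly.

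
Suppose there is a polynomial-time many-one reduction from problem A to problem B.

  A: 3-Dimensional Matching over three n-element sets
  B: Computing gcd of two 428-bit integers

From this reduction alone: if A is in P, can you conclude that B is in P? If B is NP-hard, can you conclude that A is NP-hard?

A poly-time reduction A <=_p B transfers tractability DOWN (B easy => A easy) and hardness UP (A hard => B hard), not the reverse.
From A in P, the reduction alone does NOT give B in P: any problem in P trivially reduces to SAT, yet SAT is not known to be in P.
From B NP-hard, the reduction alone does NOT give A NP-hard: again, easy problems reduce to hard ones.
(Here in fact A is NP-complete and B is in P, so no such reduction is known -- its existence would imply P = NP; the analysis concerns only what the assumed reduction would or would not let you conclude.)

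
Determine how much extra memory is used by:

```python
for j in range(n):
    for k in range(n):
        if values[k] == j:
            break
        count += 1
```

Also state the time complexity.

Space complexity: O(1).
Only a constant amount of auxiliary storage is used; nothing grows with n.
Time complexity: O(n^2).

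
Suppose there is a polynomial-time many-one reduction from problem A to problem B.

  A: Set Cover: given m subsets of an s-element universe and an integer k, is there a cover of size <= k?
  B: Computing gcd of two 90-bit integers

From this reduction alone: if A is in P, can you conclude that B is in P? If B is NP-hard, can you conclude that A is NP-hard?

A poly-time reduction A <=_p B transfers tractability DOWN (B easy => A easy) and hardness UP (A hard => B hard), not the reverse.
From A in P, the reduction alone does NOT give B in P: any problem in P trivially reduces to SAT, yet SAT is not known to be in P.
From B NP-hard, the reduction alone does NOT give A NP-hard: again, easy problems reduce to hard ones.
(Here in fact A is NP-complete and B is in P, so no such reduction is known -- its existence would imply P = NP; the analysis concerns only what the assumed reduction would or would not let you conclude.)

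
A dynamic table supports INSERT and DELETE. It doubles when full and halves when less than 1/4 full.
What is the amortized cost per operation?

Using potential function Phi = |2*num_items - table_size| when load > 1/2, and Phi = table_size/2 - num_items otherwise. The gap of 1/4 vs 1/2 for shrinking prevents thrashing. Both insert and delete have O(1) amortized cost.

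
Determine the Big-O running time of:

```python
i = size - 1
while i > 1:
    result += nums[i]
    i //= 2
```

Time complexity: O(log n).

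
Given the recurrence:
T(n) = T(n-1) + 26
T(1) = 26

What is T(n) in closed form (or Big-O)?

Unrolling: T(n) = T(n-1) + 26 = T(n-2) + 2*26 = ... = T(1) + (n-1)*26 = 26 + (n-1)*26 = 26n.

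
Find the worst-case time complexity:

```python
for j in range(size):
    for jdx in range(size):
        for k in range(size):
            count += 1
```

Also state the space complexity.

Time complexity: O(n^3).
Space complexity: O(1).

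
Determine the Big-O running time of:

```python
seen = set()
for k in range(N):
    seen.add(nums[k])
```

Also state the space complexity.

Time complexity: O(n).
Space complexity: O(n).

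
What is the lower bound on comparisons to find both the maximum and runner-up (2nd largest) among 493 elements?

Lower bound: finding the max needs 493-1 comparisons. By an adversary weight-doubling argument, the maximum element must personally win at least ceil(log_2(493)) = 9 comparisons in any correct algorithm. The 2nd largest is among those 9 direct losers, and distinguishing it requires 9-1 more comparisons. Total >= 493-1 + 9-1 = 500. A balanced tournament achieves this bound exactly.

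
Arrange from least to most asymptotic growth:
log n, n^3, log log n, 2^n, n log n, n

Ordered by growth rate: log log n < log n < n < n log n < n^3 < 2^n.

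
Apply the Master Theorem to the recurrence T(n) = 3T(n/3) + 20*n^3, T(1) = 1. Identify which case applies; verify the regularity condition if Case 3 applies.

a=3, b=3, f(n)=20*n^3.
log_3(3) = 1 < 3.
f(n) = Omega(n^(1+epsilon)) for some epsilon > 0, so Case 3 is the candidate.
Regularity: a*f(n/b) = 3*20*(n/3)^3 = (3/27)*20*n^3 <= c*f(n) with c = 3/27 < 1. Satisfied.
Case 3: T(n) = Theta(n^3).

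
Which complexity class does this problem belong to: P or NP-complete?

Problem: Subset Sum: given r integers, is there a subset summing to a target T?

This problem is NP-complete: one of Karp's 21 NP-complete problems.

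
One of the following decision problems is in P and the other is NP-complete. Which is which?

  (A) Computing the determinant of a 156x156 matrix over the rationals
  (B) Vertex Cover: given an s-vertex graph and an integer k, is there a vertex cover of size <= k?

(A) is P: Gaussian elimination runs in O(n^3).
(B) is NP-complete: one of Karp's 21 NP-complete problems (with k part of the input; for any fixed constant k it is in P).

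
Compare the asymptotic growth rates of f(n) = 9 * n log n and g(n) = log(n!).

f(n) = 9 * n log n and g(n) = log(n!) are Theta of each other: Stirling: log(n!) = n log n - n + O(log n) = Theta(n log n); the constant 9 doesn't change the Theta class.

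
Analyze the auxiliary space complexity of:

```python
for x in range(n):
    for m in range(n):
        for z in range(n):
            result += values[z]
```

Space complexity: O(1).
Only a constant amount of auxiliary storage is used; nothing grows with n.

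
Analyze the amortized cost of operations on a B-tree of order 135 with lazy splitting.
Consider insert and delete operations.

In a B-tree of order 135, a node splits when it has 135 keys. With lazy splitting, we use potential Phi = number of full nodes + number of near-empty nodes. Each split costs O(1) but reduces potential. Between splits, at least 67 insertions must occur in that node. Amortized structural cost is O(1) per operation, plus O(log_135 n) traversal.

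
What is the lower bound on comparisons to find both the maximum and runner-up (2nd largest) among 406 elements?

Lower bound: finding the max needs 406-1 comparisons. By an adversary weight-doubling argument, the maximum element must personally win at least ceil(log_2(406)) = 9 comparisons in any correct algorithm. The 2nd largest is among those 9 direct losers, and distinguishing it requires 9-1 more comparisons. Total >= 406-1 + 9-1 = 413. A balanced tournament achieves this bound exactly.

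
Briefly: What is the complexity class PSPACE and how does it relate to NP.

PSPACE is the class of problems solvable with polynomial space. NP is a subset of PSPACE (a poly-space machine can enumerate all certificates). PSPACE-complete problems include QBF (quantified Boolean formulas) and generalized games. It is unknown whether NP = PSPACE.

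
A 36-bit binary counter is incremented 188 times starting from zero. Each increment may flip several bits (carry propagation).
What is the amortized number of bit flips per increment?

Bit i flips on every 2^i-th increment, so over 188 increments bit i flips floor(188/2^i) times. Summing over i: total flips < 2 * 188. Amortized: < 2 = O(1) per increment.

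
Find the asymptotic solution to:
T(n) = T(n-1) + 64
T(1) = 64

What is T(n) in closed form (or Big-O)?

Unrolling: T(n) = T(n-1) + 64 = T(n-2) + 2*64 = ... = T(1) + (n-1)*64 = 64 + (n-1)*64 = 64n.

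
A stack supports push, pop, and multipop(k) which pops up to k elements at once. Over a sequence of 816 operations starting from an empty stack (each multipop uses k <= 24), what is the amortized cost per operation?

Each element is pushed exactly once and popped at most once (whether by pop or as part of a multipop). So the total number of individual pops over the whole sequence is at most the number of pushes, which is at most 816. Total work <= 2 * 816, hence O(1) amortized per operation.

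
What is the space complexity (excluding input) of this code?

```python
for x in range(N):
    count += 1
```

Space complexity: O(1).
Only a constant amount of auxiliary storage is used; nothing grows with n.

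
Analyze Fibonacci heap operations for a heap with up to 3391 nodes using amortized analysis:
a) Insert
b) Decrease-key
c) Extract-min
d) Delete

Fibonacci heaps use lazy consolidation. Potential function Phi = t + 2m (t = number of trees, m = marked nodes).
- Insert: O(1) actual, Delta Phi = +1 (one new tree) => O(1) amortized.
- Decrease-key: with c cascading cuts, actual cost is O(c); Delta Phi <= c - 2(c-1) + 2 = 4 - c (c new trees; >= c-1 marks cleared; <= 1 new mark). Amortized O(c) + (4 - c) = O(1).
- Extract-min: O(D(n) + t) actual; consolidation drops t to <= D(n)+1, so Delta Phi pays for the t term. D(n) = O(log n) for n = 3391 => O(log n) amortized.
- Delete: decrease-key to -inf then extract-min = O(log n).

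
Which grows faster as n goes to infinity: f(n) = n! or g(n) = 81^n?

f(n) = n! grows faster: n!/81^n -> infinity by Stirling.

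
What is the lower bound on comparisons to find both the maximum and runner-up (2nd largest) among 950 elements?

Lower bound: finding the max needs 950-1 comparisons. By an adversary weight-doubling argument, the maximum element must personally win at least ceil(log_2(950)) = 10 comparisons in any correct algorithm. The 2nd largest is among those 10 direct losers, and distinguishing it requires 10-1 more comparisons. Total >= 950-1 + 10-1 = 958. A balanced tournament achieves this bound exactly.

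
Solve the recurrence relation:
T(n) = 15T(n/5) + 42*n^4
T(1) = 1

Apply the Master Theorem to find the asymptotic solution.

a=15, b=5, f(n)=42*n^4. log_5(15) = 1.683 < 4. Case 3: T(n) = O(n^4).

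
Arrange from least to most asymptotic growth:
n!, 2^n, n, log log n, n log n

Ordered by growth rate: log log n < n < n log n < 2^n < n!.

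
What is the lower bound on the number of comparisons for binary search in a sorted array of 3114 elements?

With 3114 possible positions, we need at least ceil(log_2(3114)) = 12 comparisons. Each comparison splits the remaining candidates by at most half.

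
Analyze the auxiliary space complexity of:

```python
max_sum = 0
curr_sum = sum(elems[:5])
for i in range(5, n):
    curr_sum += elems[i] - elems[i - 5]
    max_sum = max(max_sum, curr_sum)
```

Space complexity: O(1).
Only a constant amount of auxiliary storage is used; nothing grows with n.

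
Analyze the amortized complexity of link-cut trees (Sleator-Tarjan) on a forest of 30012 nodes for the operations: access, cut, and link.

Link-cut trees represent the forest using splay trees over preferred paths. With potential Phi = sum over nodes of log(size of virtual subtree), each access on 30012 nodes is O(log 30012) = O(log n) amortized by the splay-tree access lemma. Cut and link are O(1) plus one access.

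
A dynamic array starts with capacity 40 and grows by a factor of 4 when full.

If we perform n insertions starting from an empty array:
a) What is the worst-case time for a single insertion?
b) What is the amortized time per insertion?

(a) Worst-case single insertion: O(n) -- when the array is full at capacity c, the resize copies all c elements, and c can be Theta(n).
(b) Resizes happen at sizes 40, 160, 640, ... Total copy cost for n insertions: 40 + 160 + ... = O(n) (geometric series with ratio 1/4). Amortized cost per insertion: O(n)/n = O(1).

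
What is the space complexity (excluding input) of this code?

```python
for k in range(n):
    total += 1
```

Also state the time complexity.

Space complexity: O(1).
Only a constant amount of auxiliary storage is used; nothing grows with n.
Time complexity: O(n).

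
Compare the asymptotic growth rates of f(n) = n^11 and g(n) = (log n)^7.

f(n) = n^11 grows faster: any positive polynomial dominates any polylog.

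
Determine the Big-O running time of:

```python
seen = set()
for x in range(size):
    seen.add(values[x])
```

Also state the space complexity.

Time complexity: O(n).
Space complexity: O(n).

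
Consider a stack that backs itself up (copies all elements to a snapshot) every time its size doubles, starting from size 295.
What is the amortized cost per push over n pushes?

Backups occur at sizes 295, 590, 1180, ..., copying 295 + 590 + 1180 + ... <= 2n elements total (geometric series). Spread over n pushes, the amortized backup cost is O(1) per push.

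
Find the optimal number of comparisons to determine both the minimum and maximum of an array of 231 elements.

Naive approach: 460 comparisons (230 for max + 230 for min).
Optimal: Compare elements in pairs first (floor(n/2) = 115 comparisons), then find max among winners and min among losers (115 comparisons each).
Total: ceil(3n/2) - 2 = 345 comparisons. An adversary argument shows this is also a lower bound.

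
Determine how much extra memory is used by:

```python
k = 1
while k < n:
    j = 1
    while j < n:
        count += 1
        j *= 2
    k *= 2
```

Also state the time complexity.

Space complexity: O(1).
Only a constant amount of auxiliary storage is used; nothing grows with n.
Time complexity: O(log^2 n).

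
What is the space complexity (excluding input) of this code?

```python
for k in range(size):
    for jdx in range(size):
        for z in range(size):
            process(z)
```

Space complexity: O(1).
Only a constant amount of auxiliary storage is used; nothing grows with n.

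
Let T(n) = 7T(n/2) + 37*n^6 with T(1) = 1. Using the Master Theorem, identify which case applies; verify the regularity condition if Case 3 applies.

a=7, b=2, f(n)=37*n^6.
log_2(7) = 2.807 < 6.
f(n) = Omega(n^(2.807+epsilon)) for some epsilon > 0, so Case 3 is the candidate.
Regularity: a*f(n/b) = 7*37*(n/2)^6 = (7/64)*37*n^6 <= c*f(n) with c = 7/64 < 1. Satisfied.
Case 3: T(n) = Theta(n^6).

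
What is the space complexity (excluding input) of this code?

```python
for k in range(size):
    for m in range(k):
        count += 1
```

Space complexity: O(1).
Only a constant amount of auxiliary storage is used; nothing grows with n.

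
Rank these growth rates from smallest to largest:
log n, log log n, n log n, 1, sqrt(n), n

Ordered by growth rate: 1 < log log n < log n < sqrt(n) < n < n log n.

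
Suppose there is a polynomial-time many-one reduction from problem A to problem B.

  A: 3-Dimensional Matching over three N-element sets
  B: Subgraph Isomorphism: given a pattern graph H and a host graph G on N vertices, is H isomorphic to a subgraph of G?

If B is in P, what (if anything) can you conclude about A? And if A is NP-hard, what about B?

A poly-time reduction A <=_p B means any A-instance can be transformed to a B-instance in poly time.
If B is in P: compose the reduction with B's poly-time algorithm to solve A in poly time, so A is in P.
If A is NP-hard: every NP problem reduces to A, which reduces to B; composing reductions, every NP problem reduces to B, so B is NP-hard.
(Here in fact A is NP-complete and B is NP-complete.)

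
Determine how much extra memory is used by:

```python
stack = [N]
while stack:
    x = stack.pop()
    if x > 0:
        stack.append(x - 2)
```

Space complexity: O(1).
Only a constant amount of auxiliary storage is used; nothing grows with n.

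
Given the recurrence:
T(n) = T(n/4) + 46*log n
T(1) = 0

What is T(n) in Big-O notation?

Each of the log_4(n) levels adds O(log n). T(n) = O(log^2 n).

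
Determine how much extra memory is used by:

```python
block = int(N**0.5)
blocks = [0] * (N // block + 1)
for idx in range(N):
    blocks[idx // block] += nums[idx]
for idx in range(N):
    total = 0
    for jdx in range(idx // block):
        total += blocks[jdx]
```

Space complexity: O(sqrt(n)).
Storage scales with sqrt(n).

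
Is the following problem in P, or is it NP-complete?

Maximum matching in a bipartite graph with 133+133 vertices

This problem is in P: Hopcroft-Karp runs in O(E sqrt(V)).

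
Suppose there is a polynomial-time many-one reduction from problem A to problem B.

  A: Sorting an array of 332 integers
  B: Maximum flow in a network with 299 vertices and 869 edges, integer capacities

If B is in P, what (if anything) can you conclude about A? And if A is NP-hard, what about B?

A poly-time reduction A <=_p B means any A-instance can be transformed to a B-instance in poly time.
If B is in P: compose the reduction with B's poly-time algorithm to solve A in poly time, so A is in P.
If A is NP-hard: every NP problem reduces to A, which reduces to B; composing reductions, every NP problem reduces to B, so B is NP-hard.
(Here in fact A is P and B is P.)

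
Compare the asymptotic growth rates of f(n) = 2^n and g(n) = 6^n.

g(n) = 6^n grows faster: (6/2)^n -> infinity since 6/2 > 1.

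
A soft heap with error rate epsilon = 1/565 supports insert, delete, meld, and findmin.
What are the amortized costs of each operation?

Soft heaps (Chazelle) allow up to an epsilon = 1/565 fraction of elements to have corrupted (raised) keys. Insert is O(log(1/epsilon)) = O(log 565) amortized -- the structure maintains heap-ordered binary trees of rank bounded by O(log(1/epsilon)). Meld concatenates root lists: O(1) amortized. Delete and findmin are O(1) amortized.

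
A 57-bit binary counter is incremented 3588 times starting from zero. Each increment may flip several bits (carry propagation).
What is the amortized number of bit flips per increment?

Bit i flips on every 2^i-th increment, so over 3588 increments bit i flips floor(3588/2^i) times. Summing over i: total flips < 2 * 3588. Amortized: < 2 = O(1) per increment.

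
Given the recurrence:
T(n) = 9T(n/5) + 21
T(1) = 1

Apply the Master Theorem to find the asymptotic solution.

a=9, b=5, f(n)=21. log_5(9) = 1.365. Case 1 of Master Theorem: T(n) = O(n^1.365).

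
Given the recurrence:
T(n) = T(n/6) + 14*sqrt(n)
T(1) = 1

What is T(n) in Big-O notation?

Each level contributes sqrt(n/6^k). Geometric series with ratio 1/sqrt(6) < 1 sums to O(sqrt(n)).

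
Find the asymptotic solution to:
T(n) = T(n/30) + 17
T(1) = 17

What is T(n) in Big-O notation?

Each step divides n by 30 and adds 17. After log_30(n) steps, T(n) = O(log n).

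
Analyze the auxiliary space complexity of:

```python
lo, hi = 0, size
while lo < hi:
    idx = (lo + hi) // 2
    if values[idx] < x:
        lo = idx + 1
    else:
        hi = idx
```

Space complexity: O(1).
Only a constant amount of auxiliary storage is used; nothing grows with n.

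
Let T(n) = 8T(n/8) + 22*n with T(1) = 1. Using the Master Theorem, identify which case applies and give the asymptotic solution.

a=8, b=8, f(n)=22*n.
log_8(8) = 1, so n^(log_b(a)) = n.
f(n) = Theta(n), so Case 2 applies.
T(n) = Theta(n log n).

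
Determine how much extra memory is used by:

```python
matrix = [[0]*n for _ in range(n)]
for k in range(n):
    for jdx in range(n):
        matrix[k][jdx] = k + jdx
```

Space complexity: O(n^2).
A 2D structure of size n x n is allocated.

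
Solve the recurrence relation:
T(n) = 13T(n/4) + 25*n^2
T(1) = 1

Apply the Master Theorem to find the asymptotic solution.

a=13, b=4, f(n)=25*n^2. log_4(13) = 1.85 < 2. Case 3: T(n) = O(n^2).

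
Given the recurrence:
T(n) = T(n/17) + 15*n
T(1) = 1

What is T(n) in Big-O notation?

Geometric series: 15*n*(1 + 1/17 + 1/17^2 + ...) = O(n). T(n) = O(n).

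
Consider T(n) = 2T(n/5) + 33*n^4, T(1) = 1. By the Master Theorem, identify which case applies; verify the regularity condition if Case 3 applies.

a=2, b=5, f(n)=33*n^4.
log_5(2) = 0.4307 < 4.
f(n) = Omega(n^(0.4307+epsilon)) for some epsilon > 0, so Case 3 is the candidate.
Regularity: a*f(n/b) = 2*33*(n/5)^4 = (2/625)*33*n^4 <= c*f(n) with c = 2/625 < 1. Satisfied.
Case 3: T(n) = Theta(n^4).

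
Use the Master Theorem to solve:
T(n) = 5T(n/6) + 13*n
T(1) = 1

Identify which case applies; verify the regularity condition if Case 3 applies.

a=5, b=6, f(n)=13*n.
log_6(5) = 0.8982 < 1.
f(n) = Omega(n^(0.8982+epsilon)) for some epsilon > 0, so Case 3 is the candidate.
Regularity: a*f(n/b) = 5*13*(n/6)^1 = (5/6)*13*n^1 <= c*f(n) with c = 5/6 < 1. Satisfied.
Case 3: T(n) = Theta(n).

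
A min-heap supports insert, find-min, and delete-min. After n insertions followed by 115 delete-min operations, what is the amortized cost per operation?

Insert takes O(log n) worst case. Delete-min takes O(log n). Over a sequence of n inserts and 115 delete-mins, total cost is O((n + 115) log n). Amortized per operation: O(log n).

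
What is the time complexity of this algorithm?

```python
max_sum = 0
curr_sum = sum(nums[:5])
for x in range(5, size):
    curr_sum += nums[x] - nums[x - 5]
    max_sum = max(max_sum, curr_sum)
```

Time complexity: O(n).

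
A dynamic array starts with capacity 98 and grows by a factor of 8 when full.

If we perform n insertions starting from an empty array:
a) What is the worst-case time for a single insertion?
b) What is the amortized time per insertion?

(a) Worst-case single insertion: O(n) -- when the array is full at capacity c, the resize copies all c elements, and c can be Theta(n).
(b) Resizes happen at sizes 98, 784, 6272, ... Total copy cost for n insertions: 98 + 784 + ... = O(n) (geometric series with ratio 1/8). Amortized cost per insertion: O(n)/n = O(1).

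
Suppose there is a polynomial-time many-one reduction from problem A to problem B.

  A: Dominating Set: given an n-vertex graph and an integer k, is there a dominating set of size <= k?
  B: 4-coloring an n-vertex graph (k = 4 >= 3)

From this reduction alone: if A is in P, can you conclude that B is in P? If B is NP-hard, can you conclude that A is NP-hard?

A poly-time reduction A <=_p B transfers tractability DOWN (B easy => A easy) and hardness UP (A hard => B hard), not the reverse.
From A in P, the reduction alone does NOT give B in P: any problem in P trivially reduces to SAT, yet SAT is not known to be in P.
From B NP-hard, the reduction alone does NOT give A NP-hard: again, easy problems reduce to hard ones.
(Here in fact A is NP-complete and B is NP-complete.)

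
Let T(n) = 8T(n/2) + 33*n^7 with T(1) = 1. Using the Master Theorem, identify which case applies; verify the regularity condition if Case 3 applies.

a=8, b=2, f(n)=33*n^7.
log_2(8) = 3 < 7.
f(n) = Omega(n^(3+epsilon)) for some epsilon > 0, so Case 3 is the candidate.
Regularity: a*f(n/b) = 8*33*(n/2)^7 = (8/128)*33*n^7 <= c*f(n) with c = 8/128 < 1. Satisfied.
Case 3: T(n) = Theta(n^7).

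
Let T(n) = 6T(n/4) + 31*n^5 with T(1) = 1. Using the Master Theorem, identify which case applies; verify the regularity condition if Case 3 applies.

a=6, b=4, f(n)=31*n^5.
log_4(6) = 1.292 < 5.
f(n) = Omega(n^(1.292+epsilon)) for some epsilon > 0, so Case 3 is the candidate.
Regularity: a*f(n/b) = 6*31*(n/4)^5 = (6/1024)*31*n^5 <= c*f(n) with c = 6/1024 < 1. Satisfied.
Case 3: T(n) = Theta(n^5).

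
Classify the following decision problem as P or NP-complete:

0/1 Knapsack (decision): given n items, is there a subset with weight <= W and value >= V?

This problem is NP-complete: reduces from Subset Sum.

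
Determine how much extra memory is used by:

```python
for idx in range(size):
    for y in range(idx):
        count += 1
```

Space complexity: O(1).
Only a constant amount of auxiliary storage is used; nothing grows with n.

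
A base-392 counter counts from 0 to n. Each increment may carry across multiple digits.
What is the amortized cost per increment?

Digit at position i changes every 392^i increments. Total digit changes over n increments: n * 392/(392-1) = O(n). Amortized: O(1).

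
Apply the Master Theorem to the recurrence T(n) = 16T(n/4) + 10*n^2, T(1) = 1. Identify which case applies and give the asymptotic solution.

a=16, b=4, f(n)=10*n^2.
log_4(16) = 2, so n^(log_b(a)) = n^2.
f(n) = Theta(n^2), so Case 2 applies.
T(n) = Theta(n^2 log n).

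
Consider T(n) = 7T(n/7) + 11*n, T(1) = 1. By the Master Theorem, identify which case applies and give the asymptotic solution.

a=7, b=7, f(n)=11*n.
log_7(7) = 1, so n^(log_b(a)) = n.
f(n) = Theta(n), so Case 2 applies.
T(n) = Theta(n log n).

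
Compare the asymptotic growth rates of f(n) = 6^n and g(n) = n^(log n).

f(n) = 6^n grows faster: take logs: log(n^(log n)) = (log n)^2, log(6^n) = n log 6; n dominates (log n)^2.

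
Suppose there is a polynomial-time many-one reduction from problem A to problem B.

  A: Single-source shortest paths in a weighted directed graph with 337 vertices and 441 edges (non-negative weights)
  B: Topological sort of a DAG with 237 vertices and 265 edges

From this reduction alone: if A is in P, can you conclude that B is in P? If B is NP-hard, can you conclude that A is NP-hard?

A poly-time reduction A <=_p B transfers tractability DOWN (B easy => A easy) and hardness UP (A hard => B hard), not the reverse.
From A in P, the reduction alone does NOT give B in P: any problem in P trivially reduces to SAT, yet SAT is not known to be in P.
From B NP-hard, the reduction alone does NOT give A NP-hard: again, easy problems reduce to hard ones.
(Here in fact A is P and B is P.)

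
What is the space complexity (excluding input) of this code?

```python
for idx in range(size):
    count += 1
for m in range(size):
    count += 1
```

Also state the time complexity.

Space complexity: O(1).
Only a constant amount of auxiliary storage is used; nothing grows with n.
Time complexity: O(n).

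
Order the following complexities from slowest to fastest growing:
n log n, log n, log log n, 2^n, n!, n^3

Ordered by growth rate: log log n < log n < n log n < n^3 < 2^n < n!.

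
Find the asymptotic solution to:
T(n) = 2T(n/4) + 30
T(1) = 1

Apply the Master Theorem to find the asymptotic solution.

a=2, b=4, f(n)=30. log_4(2) = 0.5. Case 1 of Master Theorem: T(n) = O(n^0.5).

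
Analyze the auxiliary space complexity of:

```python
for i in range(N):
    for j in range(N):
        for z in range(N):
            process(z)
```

Space complexity: O(1).
Only a constant amount of auxiliary storage is used; nothing grows with n.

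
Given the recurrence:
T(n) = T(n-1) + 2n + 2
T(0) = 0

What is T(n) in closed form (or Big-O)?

Dominant term in sum is 2*sum(i, i=1..n) = 2*n*(n+1)/2 = O(n^2).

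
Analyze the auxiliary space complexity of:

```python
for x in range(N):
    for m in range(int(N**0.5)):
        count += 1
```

Space complexity: O(1).
Only a constant amount of auxiliary storage is used; nothing grows with n.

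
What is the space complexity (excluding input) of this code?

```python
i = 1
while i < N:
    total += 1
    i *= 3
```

Space complexity: O(1).
Only a constant amount of auxiliary storage is used; nothing grows with n.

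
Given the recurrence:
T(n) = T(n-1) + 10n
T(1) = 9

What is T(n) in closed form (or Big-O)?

Unrolling: T(n) = 9 + 10*(2 + 3 + ... + n) = 9 + 10*(n(n+1)/2 - 1) = O(n^2).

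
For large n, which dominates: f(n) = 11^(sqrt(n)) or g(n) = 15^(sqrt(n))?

g(n) = 15^(sqrt(n)) grows faster: ratio is (15/11)^(sqrt(n)) -> infinity since 15/11 > 1.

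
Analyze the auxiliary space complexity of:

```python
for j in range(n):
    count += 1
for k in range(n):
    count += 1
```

Space complexity: O(1).
Only a constant amount of auxiliary storage is used; nothing grows with n.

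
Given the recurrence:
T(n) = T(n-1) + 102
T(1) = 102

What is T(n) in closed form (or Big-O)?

Unrolling: T(n) = T(n-1) + 102 = T(n-2) + 2*102 = ... = T(1) + (n-1)*102 = 102 + (n-1)*102 = 102n.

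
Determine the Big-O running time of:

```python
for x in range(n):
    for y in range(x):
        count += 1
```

Time complexity: O(n^2).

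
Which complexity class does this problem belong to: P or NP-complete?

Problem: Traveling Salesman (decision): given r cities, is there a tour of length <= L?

This problem is NP-complete: reduces from Hamiltonian Cycle.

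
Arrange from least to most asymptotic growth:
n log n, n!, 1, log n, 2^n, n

Ordered by growth rate: 1 < log n < n < n log n < 2^n < n!.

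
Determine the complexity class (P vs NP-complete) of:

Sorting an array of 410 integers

This problem is in P: merge sort runs in O(n log n).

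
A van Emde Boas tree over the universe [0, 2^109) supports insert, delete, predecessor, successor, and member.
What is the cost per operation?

vEB recursively partitions [0, 649037107316853453566312041152512) into sqrt(u) clusters of size sqrt(u). Each operation recurses into either one cluster or the summary, never both: T(u) = T(sqrt(u)) + O(1) => T(u) = O(log log u) = O(log 109). This is worst-case, not just amortized.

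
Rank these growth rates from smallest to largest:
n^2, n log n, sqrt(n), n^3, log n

Ordered by growth rate: log n < sqrt(n) < n log n < n^2 < n^3.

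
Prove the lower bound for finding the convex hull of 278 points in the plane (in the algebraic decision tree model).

Reduction from sorting: given 278 numbers x_1,...,x_{278}, map x_i to the point (x_i, x_i^2) on the parabola y = x^2. All points are on the convex hull, and walking the hull gives them in sorted x-order. Since sorting requires Omega(n log n), so does planar convex hull.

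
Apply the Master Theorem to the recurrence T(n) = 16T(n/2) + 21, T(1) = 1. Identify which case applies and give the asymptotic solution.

a=16, b=2, f(n)=21.
log_2(16) = 4 > 0.
Since f(n) = O(n^0) is polynomially smaller than n^4, Case 1 applies.
T(n) = Theta(n^4).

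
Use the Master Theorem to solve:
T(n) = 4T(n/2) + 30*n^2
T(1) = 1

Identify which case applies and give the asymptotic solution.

a=4, b=2, f(n)=30*n^2.
log_2(4) = 2, so n^(log_b(a)) = n^2.
f(n) = Theta(n^2), so Case 2 applies.
T(n) = Theta(n^2 log n).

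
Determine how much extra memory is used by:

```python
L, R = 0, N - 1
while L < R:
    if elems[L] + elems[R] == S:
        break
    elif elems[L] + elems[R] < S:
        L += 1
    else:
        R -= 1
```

Space complexity: O(1).
Only a constant amount of auxiliary storage is used; nothing grows with n.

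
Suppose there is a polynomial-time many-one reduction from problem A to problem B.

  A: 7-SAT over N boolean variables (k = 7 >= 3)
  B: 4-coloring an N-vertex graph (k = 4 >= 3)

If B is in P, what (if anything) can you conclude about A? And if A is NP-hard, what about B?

A poly-time reduction A <=_p B means any A-instance can be transformed to a B-instance in poly time.
If B is in P: compose the reduction with B's poly-time algorithm to solve A in poly time, so A is in P.
If A is NP-hard: every NP problem reduces to A, which reduces to B; composing reductions, every NP problem reduces to B, so B is NP-hard.
(Here in fact A is NP-complete and B is NP-complete.)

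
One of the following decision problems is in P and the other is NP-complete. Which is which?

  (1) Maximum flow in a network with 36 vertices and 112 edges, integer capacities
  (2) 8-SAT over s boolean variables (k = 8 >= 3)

(1) is P: Edmonds-Karp / push-relabel run in polynomial time.
(2) is NP-complete: 3-SAT is NP-complete (Cook-Levin); k-SAT for k>=3 reduces from 3-SAT.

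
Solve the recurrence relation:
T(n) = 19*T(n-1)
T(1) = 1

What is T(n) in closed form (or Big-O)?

Each step multiplies by 19. T(n) = T(1)*19^(n-1) = 19^(n-1).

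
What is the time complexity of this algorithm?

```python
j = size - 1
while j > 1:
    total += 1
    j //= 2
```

Time complexity: O(log n).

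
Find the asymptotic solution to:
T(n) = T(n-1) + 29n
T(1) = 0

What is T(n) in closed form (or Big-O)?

Unrolling: T(n) = 0 + 29*(2 + 3 + ... + n) = 0 + 29*(n(n+1)/2 - 1) = O(n^2).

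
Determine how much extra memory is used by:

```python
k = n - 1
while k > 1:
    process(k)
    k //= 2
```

Space complexity: O(1).
Only a constant amount of auxiliary storage is used; nothing grows with n.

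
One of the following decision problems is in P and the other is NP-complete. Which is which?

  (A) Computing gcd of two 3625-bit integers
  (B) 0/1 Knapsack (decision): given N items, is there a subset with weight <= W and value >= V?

(A) is P: the Euclidean algorithm runs in polynomial time in the bit-length.
(B) is NP-complete: reduces from Subset Sum.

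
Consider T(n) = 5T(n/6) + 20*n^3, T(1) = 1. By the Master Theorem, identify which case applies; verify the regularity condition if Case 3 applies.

a=5, b=6, f(n)=20*n^3.
log_6(5) = 0.8982 < 3.
f(n) = Omega(n^(0.8982+epsilon)) for some epsilon > 0, so Case 3 is the candidate.
Regularity: a*f(n/b) = 5*20*(n/6)^3 = (5/216)*20*n^3 <= c*f(n) with c = 5/216 < 1. Satisfied.
Case 3: T(n) = Theta(n^3).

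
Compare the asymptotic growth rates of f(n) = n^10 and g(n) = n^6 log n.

f(n) = n^10 grows faster: n^10 / (n^6 log n) = n^4/log n -> infinity.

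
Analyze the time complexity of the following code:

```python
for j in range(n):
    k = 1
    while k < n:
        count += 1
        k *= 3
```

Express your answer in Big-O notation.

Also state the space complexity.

Time complexity: O(n log n).
Space complexity: O(1).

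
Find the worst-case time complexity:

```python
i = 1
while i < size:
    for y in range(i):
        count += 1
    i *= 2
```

Time complexity: O(n).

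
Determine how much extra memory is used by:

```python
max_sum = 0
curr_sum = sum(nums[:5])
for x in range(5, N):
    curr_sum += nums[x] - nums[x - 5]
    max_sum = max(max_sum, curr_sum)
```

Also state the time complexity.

Space complexity: O(1).
Only a constant amount of auxiliary storage is used; nothing grows with n.
Time complexity: O(n).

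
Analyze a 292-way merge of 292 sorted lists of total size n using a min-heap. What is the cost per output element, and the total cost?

Maintain a min-heap of size 292 holding the current head of each list. Each output step does one extract-min (O(log 292)) and one insert of that list's next element (O(log 292)). Each of the n elements passes through the heap exactly once, so the total cost is O(n log 292), i.e. O(log 292) per output element.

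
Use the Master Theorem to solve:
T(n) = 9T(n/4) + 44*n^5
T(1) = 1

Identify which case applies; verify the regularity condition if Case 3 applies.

a=9, b=4, f(n)=44*n^5.
log_4(9) = 1.585 < 5.
f(n) = Omega(n^(1.585+epsilon)) for some epsilon > 0, so Case 3 is the candidate.
Regularity: a*f(n/b) = 9*44*(n/4)^5 = (9/1024)*44*n^5 <= c*f(n) with c = 9/1024 < 1. Satisfied.
Case 3: T(n) = Theta(n^5).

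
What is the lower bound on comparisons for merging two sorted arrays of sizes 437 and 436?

Adversary argument: with sizes 437 and 436 (differing by at most 1), interleave the two arrays so that every consecutive pair in the output comes from different inputs. Then each of the 872 adjacent output pairs must be directly compared, or the algorithm cannot determine their relative order. So 872 comparisons are necessary; standard merge achieves this.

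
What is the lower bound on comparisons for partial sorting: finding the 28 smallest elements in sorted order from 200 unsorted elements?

Finding 28 smallest of 200 in sorted order: Omega(200) to identify the 28 smallest, plus Omega(28 log 28) to sort them. Total: Omega(n + k log k).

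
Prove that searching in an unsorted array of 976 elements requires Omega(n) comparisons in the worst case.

An adversary can always place the target in the last position checked. Until all 976 positions are examined, the target might be in any unchecked position. Therefore 976 comparisons are necessary.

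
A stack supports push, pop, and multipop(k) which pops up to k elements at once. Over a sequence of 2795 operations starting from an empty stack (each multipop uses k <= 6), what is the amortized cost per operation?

Each element is pushed exactly once and popped at most once (whether by pop or as part of a multipop). So the total number of individual pops over the whole sequence is at most the number of pushes, which is at most 2795. Total work <= 2 * 2795, hence O(1) amortized per operation.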